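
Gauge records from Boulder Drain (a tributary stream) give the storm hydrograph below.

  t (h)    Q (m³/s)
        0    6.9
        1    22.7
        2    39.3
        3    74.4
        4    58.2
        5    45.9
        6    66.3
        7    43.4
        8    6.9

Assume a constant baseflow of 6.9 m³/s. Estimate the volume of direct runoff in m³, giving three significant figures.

Direct-runoff ordinates (Q − Q_b): 0.0, 15.8, 32.4, 67.5, 51.3, 39.0, 59.4, 36.5, 0.0 m³/s.
ΣQ_DR = 301.9 m³/s.
With Δt = 1 h = 3600 s, V = ΣQ_DR · Δt = 301.9 × 3600 = 1.09 × 10^6 m³.

V ≈ 1.09 × 10^6 m³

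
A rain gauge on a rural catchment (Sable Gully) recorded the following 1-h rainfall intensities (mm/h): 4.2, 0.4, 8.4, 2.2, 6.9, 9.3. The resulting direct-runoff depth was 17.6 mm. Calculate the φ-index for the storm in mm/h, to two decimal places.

Only the 4 blocks with intensity above φ contribute runoff: 4.2, 8.4, 6.9, 9.3 mm/h.
Σ(I−φ)·Δt = d  ⇒  (4.2+8.4+6.9+9.3 − 4φ)·1 = 17.6
φ = (28.80 − 17.6/1) / 4 = 2.80 mm/h.

φ ≈ 2.80 mm/h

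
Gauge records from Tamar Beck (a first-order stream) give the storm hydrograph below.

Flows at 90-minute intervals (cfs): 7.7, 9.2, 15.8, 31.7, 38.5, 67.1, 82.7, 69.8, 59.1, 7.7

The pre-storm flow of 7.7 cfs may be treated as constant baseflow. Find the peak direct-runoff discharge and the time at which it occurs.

Q_p = 75.0 cfs at t = 9 h

Subtracting baseflow gives direct-runoff ordinates: 0.0, 1.5, 8.1, 24.0, 30.8, 59.4, 75.0, 62.1, 51.4, 0.0 cfs.
The maximum is 75.0 cfs, occurring at the reading for t = 9 h.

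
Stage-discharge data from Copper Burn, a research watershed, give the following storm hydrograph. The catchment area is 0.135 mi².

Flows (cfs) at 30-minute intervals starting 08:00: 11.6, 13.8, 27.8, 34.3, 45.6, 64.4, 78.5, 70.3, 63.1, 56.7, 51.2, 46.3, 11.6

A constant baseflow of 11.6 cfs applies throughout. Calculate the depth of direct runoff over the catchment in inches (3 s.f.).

Direct runoff: 0.0, 2.2, 16.2, 22.7, 34.0, 52.8, 66.9, 58.7, 51.5, 45.1, 39.6, 34.7, 0.0 cfs; ΣQ_DR = 424.4 cfs.
V = ΣQ_DR · Δt = 424.4 × 1800 s = 7.639 × 10^5 ft³.
Over A = 0.135 mi², depth = V / A = 2.44 in.

d ≈ 2.44 in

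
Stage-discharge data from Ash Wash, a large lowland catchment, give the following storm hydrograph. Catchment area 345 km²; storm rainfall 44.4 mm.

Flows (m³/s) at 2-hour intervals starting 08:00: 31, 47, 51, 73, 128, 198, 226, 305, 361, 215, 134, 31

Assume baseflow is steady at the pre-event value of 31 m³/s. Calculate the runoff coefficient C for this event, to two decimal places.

ΣQ_DR = 1428 m³/s; V = ΣQ_DR·Δt = 1.028 × 10^7 m³.
Runoff depth d = V / A = 29.80 mm.
C = d / P = 29.80 / 44.4 = 0.67.

C ≈ 0.67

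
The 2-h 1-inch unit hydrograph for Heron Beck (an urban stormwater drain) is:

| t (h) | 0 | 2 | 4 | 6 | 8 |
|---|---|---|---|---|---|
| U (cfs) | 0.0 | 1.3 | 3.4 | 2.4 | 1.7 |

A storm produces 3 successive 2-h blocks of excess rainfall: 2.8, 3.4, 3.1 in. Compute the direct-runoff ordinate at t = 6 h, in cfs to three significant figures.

Q ≈ 22.3 cfs

By discrete convolution, Q_j = Σ (P_i / 1 in) · U_{j−i}.
At t = 6 h (j=3): Q = (2.8/1)·2.4 + (3.4/1)·3.4 + (3.1/1)·1.3 = 22.3 cfs.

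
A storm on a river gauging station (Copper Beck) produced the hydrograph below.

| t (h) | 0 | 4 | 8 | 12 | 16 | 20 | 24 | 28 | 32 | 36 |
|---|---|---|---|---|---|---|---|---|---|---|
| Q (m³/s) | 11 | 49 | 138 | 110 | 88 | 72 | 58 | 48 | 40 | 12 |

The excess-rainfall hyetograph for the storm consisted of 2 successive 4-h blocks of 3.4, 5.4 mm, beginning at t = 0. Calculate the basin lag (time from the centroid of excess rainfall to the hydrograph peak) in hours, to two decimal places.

Centroid of excess rainfall: t_c = Σ P_i·t̄_i / ΣP_i = 4.4545 h (block centres at 2, 6 h).
Hydrograph peak occurs at t = 8 h, so basin lag t_L = 8 − 4.4545 = 3.55 h.

t_L ≈ 3.55 h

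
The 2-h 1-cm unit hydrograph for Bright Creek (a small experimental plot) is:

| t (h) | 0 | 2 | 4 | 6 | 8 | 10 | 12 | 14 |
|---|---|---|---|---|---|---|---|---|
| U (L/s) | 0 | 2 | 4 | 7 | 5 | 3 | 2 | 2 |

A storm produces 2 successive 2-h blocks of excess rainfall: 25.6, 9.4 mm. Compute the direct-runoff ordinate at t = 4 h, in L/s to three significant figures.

Q ≈ 12.1 L/s

By discrete convolution, Q_j = Σ (P_i / 10 mm) · U_{j−i}.
At t = 4 h (j=2): Q = (25.6/10)·4 + (9.4/10)·2 = 12.1 L/s.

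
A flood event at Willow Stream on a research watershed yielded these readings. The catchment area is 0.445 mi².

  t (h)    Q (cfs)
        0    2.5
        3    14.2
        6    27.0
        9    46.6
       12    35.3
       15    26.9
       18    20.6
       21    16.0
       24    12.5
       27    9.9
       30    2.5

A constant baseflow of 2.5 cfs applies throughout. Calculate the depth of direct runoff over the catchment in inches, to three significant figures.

d ≈ 1.95 in

Direct runoff: 0.0, 11.7, 24.5, 44.1, 32.8, 24.4, 18.1, 13.5, 10.0, 7.4, 0.0 cfs; ΣQ_DR = 186.5 cfs.
V = ΣQ_DR · Δt = 186.5 × 10800 s = 2.014 × 10^6 ft³.
Over A = 0.445 mi², depth = V / A = 1.95 in.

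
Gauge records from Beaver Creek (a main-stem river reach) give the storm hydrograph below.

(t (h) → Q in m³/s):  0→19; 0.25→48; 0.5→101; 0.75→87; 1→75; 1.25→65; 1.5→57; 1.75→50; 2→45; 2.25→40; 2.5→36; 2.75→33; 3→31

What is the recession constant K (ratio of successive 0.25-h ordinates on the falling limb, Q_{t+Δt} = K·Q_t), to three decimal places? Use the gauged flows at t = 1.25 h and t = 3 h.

Using the recession-limb readings at t = 1.25 h and t = 3 h: Q falls from 65 to 31 m³/s over 7 intervals.
K = (Q₂/Q₁)^(1/7) = (31/65)^(1/7) = 0.900.

K ≈ 0.900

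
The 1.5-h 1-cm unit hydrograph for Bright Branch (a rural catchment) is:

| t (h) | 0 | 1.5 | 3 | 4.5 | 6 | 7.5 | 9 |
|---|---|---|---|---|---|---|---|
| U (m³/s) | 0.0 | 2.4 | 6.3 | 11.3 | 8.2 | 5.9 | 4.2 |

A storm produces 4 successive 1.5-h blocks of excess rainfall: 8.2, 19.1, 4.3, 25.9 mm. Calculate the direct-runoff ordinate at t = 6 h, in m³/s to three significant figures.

By discrete convolution, Q_j = Σ (P_i / 10 mm) · U_{j−i}.
At t = 6 h (j=4): Q = (8.2/10)·8.2 + (19.1/10)·11.3 + (4.3/10)·6.3 + (25.9/10)·2.4 = 37.2 m³/s.

Q ≈ 37.2 m³/s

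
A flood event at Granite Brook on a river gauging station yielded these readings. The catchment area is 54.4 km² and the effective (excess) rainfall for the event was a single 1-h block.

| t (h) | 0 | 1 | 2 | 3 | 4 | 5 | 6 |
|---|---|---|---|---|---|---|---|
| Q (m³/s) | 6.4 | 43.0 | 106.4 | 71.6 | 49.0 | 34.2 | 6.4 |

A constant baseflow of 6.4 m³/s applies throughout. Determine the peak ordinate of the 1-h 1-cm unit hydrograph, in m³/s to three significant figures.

U_p ≈ 55.5 m³/s

Direct runoff: 0.0, 36.6, 100.0, 65.2, 42.6, 27.8, 0.0 m³/s; ΣQ_DR = 272.2 m³/s, peak = 100.0 m³/s.
Runoff depth d = ΣQ_DR·Δt / A = 272.2 × 3600 / (54.4 km²) = 18.01 mm.
The 1-cm UH is the DRH scaled by (10 mm)/d, so U_p = 100.0 × 10/18.01 = 55.5 m³/s.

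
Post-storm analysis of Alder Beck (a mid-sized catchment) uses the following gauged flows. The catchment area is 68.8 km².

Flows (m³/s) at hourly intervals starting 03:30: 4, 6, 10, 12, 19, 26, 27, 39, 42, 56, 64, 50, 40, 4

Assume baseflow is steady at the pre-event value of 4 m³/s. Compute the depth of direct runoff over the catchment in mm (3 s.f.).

d ≈ 17.9 mm

Direct runoff: 0.0, 2.0, 6.0, 8.0, 15.0, 22.0, 23.0, 35.0, 38.0, 52.0, 60.0, 46.0, 36.0, 0.0 m³/s; ΣQ_DR = 343.0 m³/s.
V = ΣQ_DR · Δt = 343.0 × 3600 s = 1.235 × 10^6 m³.
Over A = 68.8 km², depth = V / A = 17.9 mm.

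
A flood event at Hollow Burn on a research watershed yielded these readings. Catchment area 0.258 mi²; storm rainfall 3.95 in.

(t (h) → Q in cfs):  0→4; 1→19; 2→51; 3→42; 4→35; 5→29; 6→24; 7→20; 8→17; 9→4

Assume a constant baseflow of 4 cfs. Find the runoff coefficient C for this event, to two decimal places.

C ≈ 0.31

ΣQ_DR = 205.0 cfs; V = ΣQ_DR·Δt = 7.380 × 10^5 ft³.
Runoff depth d = V / A = 1.231 in.
C = d / P = 1.231 / 3.95 = 0.31.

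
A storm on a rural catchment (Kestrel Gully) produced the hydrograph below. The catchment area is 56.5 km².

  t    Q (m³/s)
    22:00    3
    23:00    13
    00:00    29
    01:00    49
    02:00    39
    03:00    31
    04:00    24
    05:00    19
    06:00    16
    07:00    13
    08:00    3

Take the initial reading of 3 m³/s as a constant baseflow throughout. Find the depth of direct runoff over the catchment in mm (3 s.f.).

Direct runoff: 0.0, 10.0, 26.0, 46.0, 36.0, 28.0, 21.0, 16.0, 13.0, 10.0, 0.0 m³/s; ΣQ_DR = 206.0 m³/s.
V = ΣQ_DR · Δt = 206.0 × 3600 s = 7.416 × 10^5 m³.
Over A = 56.5 km², depth = V / A = 13.1 mm.

d ≈ 13.1 mm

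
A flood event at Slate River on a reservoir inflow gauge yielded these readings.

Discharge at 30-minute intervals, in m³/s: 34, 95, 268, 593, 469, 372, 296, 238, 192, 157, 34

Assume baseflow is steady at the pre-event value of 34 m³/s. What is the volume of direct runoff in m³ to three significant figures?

V ≈ 4.27 × 10^6 m³

Direct-runoff ordinates (Q − Q_b): 0.0, 61.0, 234.0, 559.0, 435.0, 338.0, 262.0, 204.0, 158.0, 123.0, 0.0 m³/s.
ΣQ_DR = 2374 m³/s.
With Δt = 0.5 h = 1800 s, V = ΣQ_DR · Δt = 2374 × 1800 = 4.27 × 10^6 m³.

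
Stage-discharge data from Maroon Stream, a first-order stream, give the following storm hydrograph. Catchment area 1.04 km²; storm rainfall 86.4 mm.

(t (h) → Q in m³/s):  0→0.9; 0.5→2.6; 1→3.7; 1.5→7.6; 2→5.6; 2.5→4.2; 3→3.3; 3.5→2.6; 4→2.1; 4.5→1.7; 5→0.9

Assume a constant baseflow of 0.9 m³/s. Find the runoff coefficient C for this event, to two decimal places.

C ≈ 0.51

ΣQ_DR = 25.30 m³/s; V = ΣQ_DR·Δt = 45540 m³.
Runoff depth d = V / A = 43.79 mm.
C = d / P = 43.79 / 86.4 = 0.51.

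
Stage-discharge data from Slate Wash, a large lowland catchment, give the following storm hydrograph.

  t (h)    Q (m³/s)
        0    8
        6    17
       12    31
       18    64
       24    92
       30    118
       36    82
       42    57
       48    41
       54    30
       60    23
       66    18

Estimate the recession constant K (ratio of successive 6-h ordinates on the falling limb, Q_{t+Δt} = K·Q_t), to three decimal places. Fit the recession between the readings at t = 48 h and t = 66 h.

Using the recession-limb readings at t = 48 h and t = 66 h: Q falls from 41 to 18 m³/s over 3 intervals.
K = (Q₂/Q₁)^(1/3) = (18/41)^(1/3) = 0.760.

K ≈ 0.760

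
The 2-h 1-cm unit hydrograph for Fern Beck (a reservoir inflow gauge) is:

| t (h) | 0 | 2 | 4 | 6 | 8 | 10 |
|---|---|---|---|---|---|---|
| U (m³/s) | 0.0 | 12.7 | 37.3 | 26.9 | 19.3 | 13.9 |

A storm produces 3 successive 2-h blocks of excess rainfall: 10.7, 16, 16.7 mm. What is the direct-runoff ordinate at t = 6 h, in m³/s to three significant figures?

Q ≈ 110 m³/s

By discrete convolution, Q_j = Σ (P_i / 10 mm) · U_{j−i}.
At t = 6 h (j=3): Q = (10.7/10)·26.9 + (16/10)·37.3 + (16.7/10)·12.7 = 110 m³/s.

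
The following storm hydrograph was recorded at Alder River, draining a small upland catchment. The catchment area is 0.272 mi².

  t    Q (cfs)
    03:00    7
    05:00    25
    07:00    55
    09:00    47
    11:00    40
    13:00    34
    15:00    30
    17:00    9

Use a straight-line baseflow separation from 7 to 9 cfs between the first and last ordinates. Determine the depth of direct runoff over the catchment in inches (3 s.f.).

Direct runoff: 0.00, 17.71, 47.43, 39.14, 31.86, 25.57, 21.29, 0.00 cfs; ΣQ_DR = 183.0 cfs.
V = ΣQ_DR · Δt = 183.0 × 7200 s = 1.318 × 10^6 ft³.
Over A = 0.272 mi², depth = V / A = 2.09 in.

d ≈ 2.09 in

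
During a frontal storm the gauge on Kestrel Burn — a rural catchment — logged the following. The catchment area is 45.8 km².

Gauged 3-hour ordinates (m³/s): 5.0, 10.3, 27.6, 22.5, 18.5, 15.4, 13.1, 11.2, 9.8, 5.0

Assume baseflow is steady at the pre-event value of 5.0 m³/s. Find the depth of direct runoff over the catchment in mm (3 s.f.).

Direct runoff: 0.0, 5.3, 22.6, 17.5, 13.5, 10.4, 8.1, 6.2, 4.8, 0.0 m³/s; ΣQ_DR = 88.40 m³/s.
V = ΣQ_DR · Δt = 88.40 × 10800 s = 9.547 × 10^5 m³.
Over A = 45.8 km², depth = V / A = 20.8 mm.

d ≈ 20.8 mm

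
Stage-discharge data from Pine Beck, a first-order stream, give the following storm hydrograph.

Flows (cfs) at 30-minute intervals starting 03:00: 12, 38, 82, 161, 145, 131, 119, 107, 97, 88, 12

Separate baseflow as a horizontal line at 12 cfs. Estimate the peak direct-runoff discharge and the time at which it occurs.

Subtracting baseflow gives direct-runoff ordinates: 0.0, 26.0, 70.0, 149.0, 133.0, 119.0, 107.0, 95.0, 85.0, 76.0, 0.0 cfs.
The maximum is 149.0 cfs, occurring at the reading for t = 04:30.

Q_p = 149.0 cfs at t = 04:30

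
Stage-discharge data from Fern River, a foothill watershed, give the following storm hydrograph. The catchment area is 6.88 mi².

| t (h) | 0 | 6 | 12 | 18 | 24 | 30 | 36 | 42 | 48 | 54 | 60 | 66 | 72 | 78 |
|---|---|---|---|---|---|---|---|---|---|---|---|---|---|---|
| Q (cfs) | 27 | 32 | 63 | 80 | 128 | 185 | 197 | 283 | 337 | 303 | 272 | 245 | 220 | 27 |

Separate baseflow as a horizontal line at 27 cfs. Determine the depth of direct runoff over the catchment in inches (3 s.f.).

d ≈ 2.73 in

Direct runoff: 0.0, 5.0, 36.0, 53.0, 101.0, 158.0, 170.0, 256.0, 310.0, 276.0, 245.0, 218.0, 193.0, 0.0 cfs; ΣQ_DR = 2021 cfs.
V = ΣQ_DR · Δt = 2021 × 21600 s = 4.365 × 10^7 ft³.
Over A = 6.88 mi², depth = V / A = 2.73 in.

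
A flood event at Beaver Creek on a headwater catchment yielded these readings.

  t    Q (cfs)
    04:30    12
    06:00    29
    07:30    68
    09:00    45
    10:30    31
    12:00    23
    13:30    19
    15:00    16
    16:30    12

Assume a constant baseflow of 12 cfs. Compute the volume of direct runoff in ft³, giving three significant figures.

V ≈ 7.94 × 10^5 ft³

Direct-runoff ordinates (Q − Q_b): 0.0, 17.0, 56.0, 33.0, 19.0, 11.0, 7.0, 4.0, 0.0 cfs.
ΣQ_DR = 147.0 cfs.
With Δt = 1.5 h = 5400 s, V = ΣQ_DR · Δt = 147.0 × 5400 = 7.94 × 10^5 ft³.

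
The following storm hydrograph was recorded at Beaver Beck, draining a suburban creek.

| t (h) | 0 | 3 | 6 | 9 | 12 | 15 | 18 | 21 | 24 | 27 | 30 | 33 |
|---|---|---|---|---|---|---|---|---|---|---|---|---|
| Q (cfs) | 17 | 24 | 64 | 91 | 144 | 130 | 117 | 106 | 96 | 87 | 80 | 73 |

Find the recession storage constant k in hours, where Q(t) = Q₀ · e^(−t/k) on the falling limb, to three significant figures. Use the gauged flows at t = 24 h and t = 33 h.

On the falling limb, Q drops from 96 to 73 cfs between t = 24 h and t = 33 h (Δt = 9 h).
k = −Δt / ln(Q₂/Q₁) = −9 / ln(73/96) = 32.9 h.

k ≈ 32.9 h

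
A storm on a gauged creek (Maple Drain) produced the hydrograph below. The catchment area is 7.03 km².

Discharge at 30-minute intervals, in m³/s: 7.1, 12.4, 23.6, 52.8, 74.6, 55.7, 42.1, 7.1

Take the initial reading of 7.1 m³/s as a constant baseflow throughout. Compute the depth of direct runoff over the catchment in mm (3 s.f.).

Direct runoff: 0.0, 5.3, 16.5, 45.7, 67.5, 48.6, 35.0, 0.0 m³/s; ΣQ_DR = 218.6 m³/s.
V = ΣQ_DR · Δt = 218.6 × 1800 s = 3.935 × 10^5 m³.
Over A = 7.03 km², depth = V / A = 56.0 mm.

d ≈ 56.0 mm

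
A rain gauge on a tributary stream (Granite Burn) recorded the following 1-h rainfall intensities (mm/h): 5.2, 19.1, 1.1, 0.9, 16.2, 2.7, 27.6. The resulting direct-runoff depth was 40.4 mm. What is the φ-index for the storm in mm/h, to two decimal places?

φ ≈ 7.50 mm/h

Only the 3 blocks with intensity above φ contribute runoff: 19.1, 16.2, 27.6 mm/h.
Σ(I−φ)·Δt = d  ⇒  (19.1+16.2+27.6 − 3φ)·1 = 40.4
φ = (62.90 − 40.4/1) / 3 = 7.50 mm/h.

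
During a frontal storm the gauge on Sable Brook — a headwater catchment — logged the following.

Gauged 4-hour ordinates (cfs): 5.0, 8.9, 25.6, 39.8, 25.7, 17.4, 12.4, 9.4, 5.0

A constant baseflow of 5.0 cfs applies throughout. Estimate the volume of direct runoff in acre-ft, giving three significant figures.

V ≈ 34.4 acre-ft

Direct-runoff ordinates (Q − Q_b): 0.0, 3.9, 20.6, 34.8, 20.7, 12.4, 7.4, 4.4, 0.0 cfs.
ΣQ_DR = 104.2 cfs.
With Δt = 4 h = 14400 s, V = ΣQ_DR · Δt = 104.2 × 14400 = 1.50 × 10^6 ft³ = 34.4 acre-ft.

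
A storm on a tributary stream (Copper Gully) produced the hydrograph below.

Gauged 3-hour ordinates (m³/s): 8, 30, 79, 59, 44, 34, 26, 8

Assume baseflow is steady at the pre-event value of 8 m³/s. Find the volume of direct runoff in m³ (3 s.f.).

V ≈ 2.42 × 10^6 m³

Direct-runoff ordinates (Q − Q_b): 0.0, 22.0, 71.0, 51.0, 36.0, 26.0, 18.0, 0.0 m³/s.
ΣQ_DR = 224.0 m³/s.
With Δt = 3 h = 10800 s, V = ΣQ_DR · Δt = 224.0 × 10800 = 2.42 × 10^6 m³.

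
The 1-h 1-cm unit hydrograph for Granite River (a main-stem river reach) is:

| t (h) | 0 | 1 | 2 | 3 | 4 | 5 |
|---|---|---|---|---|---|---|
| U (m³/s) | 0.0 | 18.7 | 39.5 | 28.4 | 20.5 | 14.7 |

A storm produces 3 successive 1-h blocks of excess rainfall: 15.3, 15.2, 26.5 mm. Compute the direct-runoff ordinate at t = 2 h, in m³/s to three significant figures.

Q ≈ 88.9 m³/s

By discrete convolution, Q_j = Σ (P_i / 10 mm) · U_{j−i}.
At t = 2 h (j=2): Q = (15.3/10)·39.5 + (15.2/10)·18.7 + (26.5/10)·0.0 = 88.9 m³/s.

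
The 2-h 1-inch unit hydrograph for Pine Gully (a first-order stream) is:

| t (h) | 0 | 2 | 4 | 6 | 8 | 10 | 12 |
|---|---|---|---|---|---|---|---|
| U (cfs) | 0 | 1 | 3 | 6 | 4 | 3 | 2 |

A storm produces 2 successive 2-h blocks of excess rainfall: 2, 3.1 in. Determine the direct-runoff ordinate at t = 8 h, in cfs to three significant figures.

By discrete convolution, Q_j = Σ (P_i / 1 in) · U_{j−i}.
At t = 8 h (j=4): Q = (2/1)·4 + (3.1/1)·6 = 26.6 cfs.

Q ≈ 26.6 cfs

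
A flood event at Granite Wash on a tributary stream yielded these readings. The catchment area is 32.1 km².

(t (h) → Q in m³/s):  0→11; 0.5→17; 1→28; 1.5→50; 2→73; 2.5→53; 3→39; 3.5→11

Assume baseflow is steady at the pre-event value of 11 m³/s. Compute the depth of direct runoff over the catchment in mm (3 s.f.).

Direct runoff: 0.0, 6.0, 17.0, 39.0, 62.0, 42.0, 28.0, 0.0 m³/s; ΣQ_DR = 194.0 m³/s.
V = ΣQ_DR · Δt = 194.0 × 1800 s = 3.492 × 10^5 m³.
Over A = 32.1 km², depth = V / A = 10.9 mm.

d ≈ 10.9 mm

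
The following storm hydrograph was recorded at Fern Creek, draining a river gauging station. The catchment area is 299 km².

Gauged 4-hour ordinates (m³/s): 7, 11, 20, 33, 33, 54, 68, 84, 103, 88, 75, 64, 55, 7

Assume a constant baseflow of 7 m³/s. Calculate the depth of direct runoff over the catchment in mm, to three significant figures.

d ≈ 29.1 mm

Direct runoff: 0.0, 4.0, 13.0, 26.0, 26.0, 47.0, 61.0, 77.0, 96.0, 81.0, 68.0, 57.0, 48.0, 0.0 m³/s; ΣQ_DR = 604.0 m³/s.
V = ΣQ_DR · Δt = 604.0 × 14400 s = 8.698 × 10^6 m³.
Over A = 299 km², depth = V / A = 29.1 mm.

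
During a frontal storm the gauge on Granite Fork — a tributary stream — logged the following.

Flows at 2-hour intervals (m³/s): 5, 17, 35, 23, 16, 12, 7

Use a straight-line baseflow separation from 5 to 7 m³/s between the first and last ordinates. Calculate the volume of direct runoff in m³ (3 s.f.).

Direct-runoff ordinates (Q − Q_b): 0.00, 11.67, 29.33, 17.00, 9.67, 5.33, 0.00 m³/s.
ΣQ_DR = 73.00 m³/s.
With Δt = 2 h = 7200 s, V = ΣQ_DR · Δt = 73.00 × 7200 = 5.26 × 10^5 m³.

V ≈ 5.26 × 10^5 m³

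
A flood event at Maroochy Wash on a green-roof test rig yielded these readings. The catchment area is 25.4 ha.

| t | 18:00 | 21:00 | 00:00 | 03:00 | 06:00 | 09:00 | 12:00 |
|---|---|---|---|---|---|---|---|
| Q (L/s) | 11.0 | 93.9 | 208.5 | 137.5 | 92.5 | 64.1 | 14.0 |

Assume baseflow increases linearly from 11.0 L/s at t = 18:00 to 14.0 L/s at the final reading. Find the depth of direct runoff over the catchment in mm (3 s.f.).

Direct runoff: 0.00, 82.40, 196.50, 125.00, 79.50, 50.60, 0.00 L/s; ΣQ_DR = 534.0 L/s.
V = ΣQ_DR · Δt = 534.0 × 10800 s = 5.767 × 10^6 L.
Over A = 25.4 ha, depth = V / A = 22.7 mm.

d ≈ 22.7 mm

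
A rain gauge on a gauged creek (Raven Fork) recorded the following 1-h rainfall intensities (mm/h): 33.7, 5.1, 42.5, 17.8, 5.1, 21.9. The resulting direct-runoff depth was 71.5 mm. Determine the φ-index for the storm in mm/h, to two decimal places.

φ ≈ 11.10 mm/h

Only the 4 blocks with intensity above φ contribute runoff: 33.7, 42.5, 17.8, 21.9 mm/h.
Σ(I−φ)·Δt = d  ⇒  (33.7+42.5+17.8+21.9 − 4φ)·1 = 71.5
φ = (115.9 − 71.5/1) / 4 = 11.10 mm/h.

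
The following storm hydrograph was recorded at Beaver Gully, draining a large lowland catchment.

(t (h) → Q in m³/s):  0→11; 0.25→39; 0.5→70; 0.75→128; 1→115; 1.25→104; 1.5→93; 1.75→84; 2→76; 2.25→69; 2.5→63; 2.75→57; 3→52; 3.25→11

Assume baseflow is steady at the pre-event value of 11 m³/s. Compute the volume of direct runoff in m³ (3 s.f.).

V ≈ 7.36 × 10^5 m³

Direct-runoff ordinates (Q − Q_b): 0.0, 28.0, 59.0, 117.0, 104.0, 93.0, 82.0, 73.0, 65.0, 58.0, 52.0, 46.0, 41.0, 0.0 m³/s.
ΣQ_DR = 818.0 m³/s.
With Δt = 0.25 h = 900 s, V = ΣQ_DR · Δt = 818.0 × 900 = 7.36 × 10^5 m³.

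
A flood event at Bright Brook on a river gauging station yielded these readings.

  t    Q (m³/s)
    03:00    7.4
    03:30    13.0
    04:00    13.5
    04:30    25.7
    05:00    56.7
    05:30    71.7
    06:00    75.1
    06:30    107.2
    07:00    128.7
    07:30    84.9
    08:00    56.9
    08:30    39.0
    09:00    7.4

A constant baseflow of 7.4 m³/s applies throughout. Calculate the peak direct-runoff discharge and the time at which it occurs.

Q_p = 121.3 m³/s at t = 07:00

Subtracting baseflow gives direct-runoff ordinates: 0.0, 5.6, 6.1, 18.3, 49.3, 64.3, 67.7, 99.8, 121.3, 77.5, 49.5, 31.6, 0.0 m³/s.
The maximum is 121.3 m³/s, occurring at the reading for t = 07:00.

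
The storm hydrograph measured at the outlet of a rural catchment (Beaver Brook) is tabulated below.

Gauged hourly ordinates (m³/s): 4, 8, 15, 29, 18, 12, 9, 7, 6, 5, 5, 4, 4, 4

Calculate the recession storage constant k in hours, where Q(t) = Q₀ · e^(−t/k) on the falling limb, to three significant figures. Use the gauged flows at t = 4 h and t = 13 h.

On the falling limb, Q drops from 18 to 4 m³/s between t = 4 h and t = 13 h (Δt = 9 h).
k = −Δt / ln(Q₂/Q₁) = −9 / ln(4/18) = 5.98 h.

k ≈ 5.98 h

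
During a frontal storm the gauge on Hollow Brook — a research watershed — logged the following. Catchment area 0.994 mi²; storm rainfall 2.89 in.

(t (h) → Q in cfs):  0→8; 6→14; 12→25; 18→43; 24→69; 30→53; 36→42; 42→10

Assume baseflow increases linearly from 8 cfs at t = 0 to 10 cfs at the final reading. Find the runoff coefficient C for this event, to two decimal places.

C ≈ 0.62

ΣQ_DR = 192.0 cfs; V = ΣQ_DR·Δt = 4.147 × 10^6 ft³.
Runoff depth d = V / A = 1.796 in.
C = d / P = 1.796 / 2.89 = 0.62.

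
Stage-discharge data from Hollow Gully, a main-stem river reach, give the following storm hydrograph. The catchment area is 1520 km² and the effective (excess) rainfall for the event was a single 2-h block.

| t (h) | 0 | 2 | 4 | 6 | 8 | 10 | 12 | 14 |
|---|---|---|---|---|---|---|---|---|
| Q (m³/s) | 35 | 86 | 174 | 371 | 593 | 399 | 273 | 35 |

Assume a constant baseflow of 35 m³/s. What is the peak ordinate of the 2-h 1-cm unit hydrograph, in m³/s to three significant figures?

U_p ≈ 699 m³/s

Direct runoff: 0.0, 51.0, 139.0, 336.0, 558.0, 364.0, 238.0, 0.0 m³/s; ΣQ_DR = 1686 m³/s, peak = 558.0 m³/s.
Runoff depth d = ΣQ_DR·Δt / A = 1686 × 7200 / (1520 km²) = 7.986 mm.
The 1-cm UH is the DRH scaled by (10 mm)/d, so U_p = 558.0 × 10/7.986 = 699 m³/s.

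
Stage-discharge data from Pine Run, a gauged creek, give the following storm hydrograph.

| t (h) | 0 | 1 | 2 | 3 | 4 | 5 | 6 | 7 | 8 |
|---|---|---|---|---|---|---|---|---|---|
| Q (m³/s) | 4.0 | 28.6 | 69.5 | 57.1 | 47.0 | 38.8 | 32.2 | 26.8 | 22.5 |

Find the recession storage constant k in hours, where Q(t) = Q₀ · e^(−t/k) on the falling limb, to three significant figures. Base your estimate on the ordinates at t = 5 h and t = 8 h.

On the falling limb, Q drops from 38.8 to 22.5 m³/s between t = 5 h and t = 8 h (Δt = 3 h).
k = −Δt / ln(Q₂/Q₁) = −3 / ln(22.5/38.8) = 5.51 h.

k ≈ 5.51 h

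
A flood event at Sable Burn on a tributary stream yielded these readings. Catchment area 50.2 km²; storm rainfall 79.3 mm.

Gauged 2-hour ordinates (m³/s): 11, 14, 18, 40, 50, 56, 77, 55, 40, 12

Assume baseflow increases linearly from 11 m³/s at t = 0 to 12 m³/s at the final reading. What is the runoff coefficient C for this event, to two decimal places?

C ≈ 0.47

ΣQ_DR = 258.0 m³/s; V = ΣQ_DR·Δt = 1.858 × 10^6 m³.
Runoff depth d = V / A = 37.00 mm.
C = d / P = 37.00 / 79.3 = 0.47.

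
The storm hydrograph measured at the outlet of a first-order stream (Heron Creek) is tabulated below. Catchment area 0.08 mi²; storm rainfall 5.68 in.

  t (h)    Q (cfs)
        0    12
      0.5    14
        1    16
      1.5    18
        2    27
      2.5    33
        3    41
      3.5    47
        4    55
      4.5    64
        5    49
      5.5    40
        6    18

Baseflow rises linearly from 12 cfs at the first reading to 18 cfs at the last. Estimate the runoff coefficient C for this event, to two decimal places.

ΣQ_DR = 239.0 cfs; V = ΣQ_DR·Δt = 4.302 × 10^5 ft³.
Runoff depth d = V / A = 2.315 in.
C = d / P = 2.315 / 5.68 = 0.41.

C ≈ 0.41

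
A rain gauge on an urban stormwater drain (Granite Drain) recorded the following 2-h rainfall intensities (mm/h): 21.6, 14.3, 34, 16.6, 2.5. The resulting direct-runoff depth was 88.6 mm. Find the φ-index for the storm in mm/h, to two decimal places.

φ ≈ 10.55 mm/h

Only the 4 blocks with intensity above φ contribute runoff: 21.6, 14.3, 34, 16.6 mm/h.
Σ(I−φ)·Δt = d  ⇒  (21.6+14.3+34+16.6 − 4φ)·2 = 88.6
φ = (86.50 − 88.6/2) / 4 = 10.55 mm/h.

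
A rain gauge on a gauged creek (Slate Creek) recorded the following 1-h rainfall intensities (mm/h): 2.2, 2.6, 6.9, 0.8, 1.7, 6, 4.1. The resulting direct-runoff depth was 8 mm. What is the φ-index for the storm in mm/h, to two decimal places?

φ ≈ 3.00 mm/h

Only the 3 blocks with intensity above φ contribute runoff: 6.9, 6, 4.1 mm/h.
Σ(I−φ)·Δt = d  ⇒  (6.9+6+4.1 − 3φ)·1 = 8
φ = (17.00 − 8/1) / 3 = 3.00 mm/h.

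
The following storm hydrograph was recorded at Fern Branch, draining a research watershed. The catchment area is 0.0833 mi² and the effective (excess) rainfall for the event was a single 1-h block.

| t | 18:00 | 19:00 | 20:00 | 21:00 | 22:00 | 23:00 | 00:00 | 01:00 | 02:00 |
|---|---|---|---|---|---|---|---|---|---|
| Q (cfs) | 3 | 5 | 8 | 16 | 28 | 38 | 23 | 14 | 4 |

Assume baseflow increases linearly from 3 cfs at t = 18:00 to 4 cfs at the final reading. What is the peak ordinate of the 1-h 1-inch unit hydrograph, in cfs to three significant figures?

U_p ≈ 17.2 cfs

Direct runoff: 0.00, 1.88, 4.75, 12.62, 24.50, 34.38, 19.25, 10.12, 0.00 cfs; ΣQ_DR = 107.5 cfs, peak = 34.38 cfs.
Runoff depth d = ΣQ_DR·Δt / A = 107.5 × 3600 / (0.0833 mi²) = 2.000 in.
The 1-inch UH is the DRH scaled by (1 in)/d, so U_p = 34.38 × 1/2.000 = 17.2 cfs.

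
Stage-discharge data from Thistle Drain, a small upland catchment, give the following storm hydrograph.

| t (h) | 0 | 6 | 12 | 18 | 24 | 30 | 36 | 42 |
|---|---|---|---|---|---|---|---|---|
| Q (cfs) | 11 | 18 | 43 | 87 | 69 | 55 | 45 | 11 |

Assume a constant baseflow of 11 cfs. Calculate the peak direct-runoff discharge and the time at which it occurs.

Q_p = 76.0 cfs at t = 18 h

Subtracting baseflow gives direct-runoff ordinates: 0.0, 7.0, 32.0, 76.0, 58.0, 44.0, 34.0, 0.0 cfs.
The maximum is 76.0 cfs, occurring at the reading for t = 18 h.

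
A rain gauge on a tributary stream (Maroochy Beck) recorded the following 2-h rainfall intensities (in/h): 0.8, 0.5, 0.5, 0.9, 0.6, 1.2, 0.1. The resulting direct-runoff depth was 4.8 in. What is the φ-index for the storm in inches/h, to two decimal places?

Only the 6 blocks with intensity above φ contribute runoff: 0.8, 0.5, 0.5, 0.9, 0.6, 1.2 in/h.
Σ(I−φ)·Δt = d  ⇒  (0.8+0.5+0.5+0.9+0.6+1.2 − 6φ)·2 = 4.8
φ = (4.500 − 4.8/2) / 6 = 0.35 in/h.

φ ≈ 0.35 in/h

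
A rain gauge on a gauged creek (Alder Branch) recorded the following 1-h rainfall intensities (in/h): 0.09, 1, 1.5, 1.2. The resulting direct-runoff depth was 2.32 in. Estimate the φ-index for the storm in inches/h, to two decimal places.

Only the 3 blocks with intensity above φ contribute runoff: 1, 1.5, 1.2 in/h.
Σ(I−φ)·Δt = d  ⇒  (1+1.5+1.2 − 3φ)·1 = 2.32
φ = (3.700 − 2.32/1) / 3 = 0.46 in/h.

φ ≈ 0.46 in/h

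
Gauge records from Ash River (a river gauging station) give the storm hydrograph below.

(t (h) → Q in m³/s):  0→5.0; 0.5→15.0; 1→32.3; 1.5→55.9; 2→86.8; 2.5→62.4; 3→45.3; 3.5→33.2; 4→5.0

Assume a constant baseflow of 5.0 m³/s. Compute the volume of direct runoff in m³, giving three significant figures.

V ≈ 5.33 × 10^5 m³

Direct-runoff ordinates (Q − Q_b): 0.0, 10.0, 27.3, 50.9, 81.8, 57.4, 40.3, 28.2, 0.0 m³/s.
ΣQ_DR = 295.9 m³/s.
With Δt = 0.5 h = 1800 s, V = ΣQ_DR · Δt = 295.9 × 1800 = 5.33 × 10^5 m³.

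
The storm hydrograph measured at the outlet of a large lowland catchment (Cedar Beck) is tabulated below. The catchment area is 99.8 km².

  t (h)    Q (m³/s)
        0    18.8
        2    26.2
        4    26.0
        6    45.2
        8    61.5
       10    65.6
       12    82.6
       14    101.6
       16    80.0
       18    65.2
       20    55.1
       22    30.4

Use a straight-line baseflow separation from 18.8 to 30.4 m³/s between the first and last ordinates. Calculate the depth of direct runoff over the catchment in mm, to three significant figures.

Direct runoff: 0.00, 6.35, 5.09, 23.24, 38.48, 41.53, 57.47, 75.42, 52.76, 36.91, 25.75, 0.00 m³/s; ΣQ_DR = 363.0 m³/s.
V = ΣQ_DR · Δt = 363.0 × 7200 s = 2.614 × 10^6 m³.
Over A = 99.8 km², depth = V / A = 26.2 mm.

d ≈ 26.2 mm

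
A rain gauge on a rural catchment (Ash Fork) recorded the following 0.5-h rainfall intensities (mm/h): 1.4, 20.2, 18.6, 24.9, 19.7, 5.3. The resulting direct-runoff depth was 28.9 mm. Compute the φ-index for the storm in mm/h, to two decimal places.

φ ≈ 6.40 mm/h

Only the 4 blocks with intensity above φ contribute runoff: 20.2, 18.6, 24.9, 19.7 mm/h.
Σ(I−φ)·Δt = d  ⇒  (20.2+18.6+24.9+19.7 − 4φ)·0.5 = 28.9
φ = (83.40 − 28.9/0.5) / 4 = 6.40 mm/h.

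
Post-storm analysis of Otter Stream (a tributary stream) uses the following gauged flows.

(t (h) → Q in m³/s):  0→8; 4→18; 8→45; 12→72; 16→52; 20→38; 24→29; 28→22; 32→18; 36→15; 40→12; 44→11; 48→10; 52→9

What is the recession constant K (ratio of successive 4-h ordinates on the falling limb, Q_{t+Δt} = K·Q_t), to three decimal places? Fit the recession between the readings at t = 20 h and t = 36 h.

K ≈ 0.793

Using the recession-limb readings at t = 20 h and t = 36 h: Q falls from 38 to 15 m³/s over 4 intervals.
K = (Q₂/Q₁)^(1/4) = (15/38)^(1/4) = 0.793.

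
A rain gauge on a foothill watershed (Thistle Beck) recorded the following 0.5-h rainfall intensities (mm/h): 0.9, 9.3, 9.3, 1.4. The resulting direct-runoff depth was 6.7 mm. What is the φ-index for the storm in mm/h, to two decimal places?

φ ≈ 2.60 mm/h

Only the 2 blocks with intensity above φ contribute runoff: 9.3, 9.3 mm/h.
Σ(I−φ)·Δt = d  ⇒  (9.3+9.3 − 2φ)·0.5 = 6.7
φ = (18.60 − 6.7/0.5) / 2 = 2.60 mm/h.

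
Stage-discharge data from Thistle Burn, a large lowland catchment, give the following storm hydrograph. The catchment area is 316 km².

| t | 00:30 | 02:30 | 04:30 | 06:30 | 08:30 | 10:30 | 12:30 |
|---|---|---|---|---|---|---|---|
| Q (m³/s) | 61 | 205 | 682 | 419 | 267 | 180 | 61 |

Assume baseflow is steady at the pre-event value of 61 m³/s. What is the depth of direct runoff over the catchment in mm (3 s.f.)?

d ≈ 33.0 mm

Direct runoff: 0.0, 144.0, 621.0, 358.0, 206.0, 119.0, 0.0 m³/s; ΣQ_DR = 1448 m³/s.
V = ΣQ_DR · Δt = 1448 × 7200 s = 1.043 × 10^7 m³.
Over A = 316 km², depth = V / A = 33.0 mm.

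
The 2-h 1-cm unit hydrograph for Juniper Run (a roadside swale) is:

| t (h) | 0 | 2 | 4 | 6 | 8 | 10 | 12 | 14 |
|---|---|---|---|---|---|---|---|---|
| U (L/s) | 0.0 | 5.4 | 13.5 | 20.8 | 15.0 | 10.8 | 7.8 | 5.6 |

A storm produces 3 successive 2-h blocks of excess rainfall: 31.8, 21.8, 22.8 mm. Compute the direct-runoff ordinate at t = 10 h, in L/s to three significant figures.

By discrete convolution, Q_j = Σ (P_i / 10 mm) · U_{j−i}.
At t = 10 h (j=5): Q = (31.8/10)·10.8 + (21.8/10)·15.0 + (22.8/10)·20.8 = 114 L/s.

Q ≈ 114 L/s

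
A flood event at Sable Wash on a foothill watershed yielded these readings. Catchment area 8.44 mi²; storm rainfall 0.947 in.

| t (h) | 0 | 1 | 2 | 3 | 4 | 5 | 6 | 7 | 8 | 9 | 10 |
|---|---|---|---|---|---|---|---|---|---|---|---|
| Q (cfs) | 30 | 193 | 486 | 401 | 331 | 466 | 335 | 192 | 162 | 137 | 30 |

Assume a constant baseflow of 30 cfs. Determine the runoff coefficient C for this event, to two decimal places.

C ≈ 0.47

ΣQ_DR = 2433 cfs; V = ΣQ_DR·Δt = 8.759 × 10^6 ft³.
Runoff depth d = V / A = 0.4467 in.
C = d / P = 0.4467 / 0.947 = 0.47.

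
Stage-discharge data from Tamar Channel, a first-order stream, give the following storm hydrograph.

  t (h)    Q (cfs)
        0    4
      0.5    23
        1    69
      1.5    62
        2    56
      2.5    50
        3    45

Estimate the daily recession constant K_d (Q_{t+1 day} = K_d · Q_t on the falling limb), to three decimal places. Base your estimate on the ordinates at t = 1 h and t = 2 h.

K_d ≈ 0.007

Between t = 1 h and t = 2 h the flow falls from 69 to 56 cfs over 2×0.5 h = 1 h.
Per-interval ratio K = (56/69)^(1/2) = 0.9009; K_d = K^(24/0.5) = 0.007.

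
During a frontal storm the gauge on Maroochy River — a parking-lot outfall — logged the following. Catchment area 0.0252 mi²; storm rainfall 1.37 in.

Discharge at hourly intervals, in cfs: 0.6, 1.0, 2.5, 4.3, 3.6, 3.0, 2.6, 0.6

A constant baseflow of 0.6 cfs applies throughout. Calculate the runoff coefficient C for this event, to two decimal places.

ΣQ_DR = 13.40 cfs; V = ΣQ_DR·Δt = 48240 ft³.
Runoff depth d = V / A = 0.8240 in.
C = d / P = 0.8240 / 1.37 = 0.60.

C ≈ 0.60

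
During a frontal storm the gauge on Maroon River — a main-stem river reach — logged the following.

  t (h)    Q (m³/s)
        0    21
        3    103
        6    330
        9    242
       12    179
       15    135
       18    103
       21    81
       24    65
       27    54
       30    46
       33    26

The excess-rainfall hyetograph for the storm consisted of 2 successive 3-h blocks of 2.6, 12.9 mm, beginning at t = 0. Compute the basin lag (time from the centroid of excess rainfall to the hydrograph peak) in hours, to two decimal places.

Centroid of excess rainfall: t_c = Σ P_i·t̄_i / ΣP_i = 3.9968 h (block centres at 1.5, 4.5 h).
Hydrograph peak occurs at t = 6 h, so basin lag t_L = 6 − 3.9968 = 2.00 h.

t_L ≈ 2.00 h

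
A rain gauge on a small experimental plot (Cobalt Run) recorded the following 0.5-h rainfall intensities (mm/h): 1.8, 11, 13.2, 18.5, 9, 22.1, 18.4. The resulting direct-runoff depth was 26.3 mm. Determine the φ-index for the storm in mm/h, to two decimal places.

φ ≈ 6.60 mm/h

Only the 6 blocks with intensity above φ contribute runoff: 11, 13.2, 18.5, 9, 22.1, 18.4 mm/h.
Σ(I−φ)·Δt = d  ⇒  (11+13.2+18.5+9+22.1+18.4 − 6φ)·0.5 = 26.3
φ = (92.20 − 26.3/0.5) / 6 = 6.60 mm/h.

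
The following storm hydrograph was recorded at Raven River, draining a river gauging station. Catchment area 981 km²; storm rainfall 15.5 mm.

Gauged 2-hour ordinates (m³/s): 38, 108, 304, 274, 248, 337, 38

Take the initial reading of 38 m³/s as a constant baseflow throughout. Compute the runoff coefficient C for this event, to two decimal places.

C ≈ 0.51

ΣQ_DR = 1081 m³/s; V = ΣQ_DR·Δt = 7.783 × 10^6 m³.
Runoff depth d = V / A = 7.934 mm.
C = d / P = 7.934 / 15.5 = 0.51.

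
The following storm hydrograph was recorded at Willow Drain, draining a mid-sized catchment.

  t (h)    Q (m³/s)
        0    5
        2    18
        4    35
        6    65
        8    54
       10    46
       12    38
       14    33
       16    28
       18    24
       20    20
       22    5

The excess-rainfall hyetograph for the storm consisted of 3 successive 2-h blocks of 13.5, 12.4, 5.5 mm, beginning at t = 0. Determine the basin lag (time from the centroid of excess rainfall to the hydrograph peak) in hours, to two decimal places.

Centroid of excess rainfall: t_c = Σ P_i·t̄_i / ΣP_i = 2.4904 h (block centres at 1, 3, 5 h).
Hydrograph peak occurs at t = 6 h, so basin lag t_L = 6 − 2.4904 = 3.51 h.

t_L ≈ 3.51 h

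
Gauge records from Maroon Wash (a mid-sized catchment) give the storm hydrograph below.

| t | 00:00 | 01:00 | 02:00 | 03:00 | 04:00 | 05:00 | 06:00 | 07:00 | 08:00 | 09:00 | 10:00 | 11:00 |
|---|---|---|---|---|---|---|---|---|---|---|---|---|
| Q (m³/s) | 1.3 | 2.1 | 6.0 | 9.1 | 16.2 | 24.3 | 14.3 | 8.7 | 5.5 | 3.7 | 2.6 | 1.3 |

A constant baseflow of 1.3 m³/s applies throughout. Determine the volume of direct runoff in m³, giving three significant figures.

V ≈ 2.86 × 10^5 m³

Direct-runoff ordinates (Q − Q_b): 0.0, 0.8, 4.7, 7.8, 14.9, 23.0, 13.0, 7.4, 4.2, 2.4, 1.3, 0.0 m³/s.
ΣQ_DR = 79.50 m³/s.
With Δt = 1 h = 3600 s, V = ΣQ_DR · Δt = 79.50 × 3600 = 2.86 × 10^5 m³.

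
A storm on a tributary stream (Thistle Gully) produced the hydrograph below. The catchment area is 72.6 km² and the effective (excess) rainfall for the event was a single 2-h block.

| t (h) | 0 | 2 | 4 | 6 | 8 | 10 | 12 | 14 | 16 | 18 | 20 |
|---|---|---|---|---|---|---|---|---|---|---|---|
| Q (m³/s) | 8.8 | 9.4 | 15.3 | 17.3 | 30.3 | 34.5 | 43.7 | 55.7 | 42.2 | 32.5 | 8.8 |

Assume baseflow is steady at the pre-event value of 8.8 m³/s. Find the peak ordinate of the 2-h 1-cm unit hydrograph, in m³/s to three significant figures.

U_p ≈ 23.4 m³/s

Direct runoff: 0.0, 0.6, 6.5, 8.5, 21.5, 25.7, 34.9, 46.9, 33.4, 23.7, 0.0 m³/s; ΣQ_DR = 201.7 m³/s, peak = 46.9 m³/s.
Runoff depth d = ΣQ_DR·Δt / A = 201.7 × 7200 / (72.6 km²) = 20.00 mm.
The 1-cm UH is the DRH scaled by (10 mm)/d, so U_p = 46.9 × 10/20.00 = 23.4 m³/s.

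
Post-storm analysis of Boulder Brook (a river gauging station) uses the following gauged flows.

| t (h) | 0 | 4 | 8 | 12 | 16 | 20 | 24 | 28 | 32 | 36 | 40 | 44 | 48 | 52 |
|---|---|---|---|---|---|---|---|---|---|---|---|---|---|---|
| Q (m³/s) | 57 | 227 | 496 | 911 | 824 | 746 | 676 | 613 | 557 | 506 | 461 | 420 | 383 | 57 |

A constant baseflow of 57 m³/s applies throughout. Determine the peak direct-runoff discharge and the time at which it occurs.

Subtracting baseflow gives direct-runoff ordinates: 0.0, 170.0, 439.0, 854.0, 767.0, 689.0, 619.0, 556.0, 500.0, 449.0, 404.0, 363.0, 326.0, 0.0 m³/s.
The maximum is 854.0 m³/s, occurring at the reading for t = 12 h.

Q_p = 854.0 m³/s at t = 12 h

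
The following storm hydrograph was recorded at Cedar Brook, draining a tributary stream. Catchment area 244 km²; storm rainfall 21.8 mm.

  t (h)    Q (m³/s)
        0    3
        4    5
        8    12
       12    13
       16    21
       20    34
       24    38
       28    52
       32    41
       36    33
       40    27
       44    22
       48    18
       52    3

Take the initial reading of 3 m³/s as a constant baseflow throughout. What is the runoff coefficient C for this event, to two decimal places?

ΣQ_DR = 280.0 m³/s; V = ΣQ_DR·Δt = 4.032 × 10^6 m³.
Runoff depth d = V / A = 16.52 mm.
C = d / P = 16.52 / 21.8 = 0.76.

C ≈ 0.76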